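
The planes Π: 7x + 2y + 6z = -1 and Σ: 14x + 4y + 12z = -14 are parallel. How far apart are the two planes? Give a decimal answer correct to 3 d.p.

Rescale Σ by 1/2: 7x + 2y + 6z = -7. Then distance = |-1 − (-7)| / √89 ≈ 0.636.

0.636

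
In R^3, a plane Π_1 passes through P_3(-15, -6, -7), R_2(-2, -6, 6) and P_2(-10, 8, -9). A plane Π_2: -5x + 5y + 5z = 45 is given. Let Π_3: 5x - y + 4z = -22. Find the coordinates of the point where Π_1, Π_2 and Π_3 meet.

(-2, 8, -1)

P_3R_2 = (13, 0, 13), P_3P_2 = (5, 14, -2); a normal to Π_1 is P_3R_2 × P_3P_2 = (-182, 91, 182).
Using P_3: Π_1 has equation -182x + 91y + 182z = 910.
Solving the 3×3 linear system -182x + 91y + 182z = 910, -5x + 5y + 5z = 45, 5x - y + 4z = -22 (e.g. by elimination or Cramer's rule, determinant = -4095) gives (-2, 8, -1).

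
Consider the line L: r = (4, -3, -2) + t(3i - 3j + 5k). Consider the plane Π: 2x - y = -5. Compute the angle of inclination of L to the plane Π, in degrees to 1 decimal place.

37.9

sin θ = |n·v| / (|n||v|) = |9| / (√5 · √43) = 0.61379.
θ ≈ 37.9°.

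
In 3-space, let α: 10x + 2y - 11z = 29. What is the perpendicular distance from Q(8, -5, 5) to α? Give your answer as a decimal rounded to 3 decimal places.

n·Q − d = (10)·(8) + (2)·(-5) + (-11)·(5) − 29 = -14; |n| = √225.
Distance = |-14| / √225 = 14/√225 ≈ 0.933.

0.933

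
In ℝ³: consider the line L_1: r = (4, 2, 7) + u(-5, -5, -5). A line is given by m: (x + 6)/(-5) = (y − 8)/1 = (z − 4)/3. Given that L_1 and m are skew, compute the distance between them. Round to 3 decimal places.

8.433

m has direction (-5, 1, 3) through (-6, 8, 4).
Common perpendicular direction n = (-5, -5, -5) × (-5, 1, 3) = (-10, 40, -30).
With w = (-6, 8, 4) − (4, 2, 7) = (-10, 6, -3), w · n = 430.
Distance = |w · n| / |n| = |430| / √2600 ≈ 8.433.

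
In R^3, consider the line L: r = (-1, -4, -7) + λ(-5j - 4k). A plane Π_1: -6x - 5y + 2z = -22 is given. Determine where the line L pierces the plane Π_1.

(-1, 6, 1)

Substitute r = (-1, -4, -7) + t(0, -5, -4) into the plane: 12 + 17t = -22, so t = -2.
Intersection: (-1, -4, -7) + (-2)·(0, -5, -4) = (-1, 6, 1).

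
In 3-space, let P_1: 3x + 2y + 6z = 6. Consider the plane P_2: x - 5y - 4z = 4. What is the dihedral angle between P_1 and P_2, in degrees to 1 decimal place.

cos θ = |n₁·n₂| / (|n₁||n₂|) = |-31| / (√49 · √42).
θ = arccos(0.68334) ≈ 46.9°.

46.9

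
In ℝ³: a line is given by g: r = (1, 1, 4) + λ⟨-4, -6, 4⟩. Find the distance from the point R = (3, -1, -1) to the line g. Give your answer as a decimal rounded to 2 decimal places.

Taking (1, 1, 4) on g with direction v = (-4, -6, 4): w = R − (1, 1, 4) = (2, -2, -5), and w × v = (-38, 12, -20).
Distance = |w × v| / |v| = √1988 / √68 ≈ 5.41.

5.41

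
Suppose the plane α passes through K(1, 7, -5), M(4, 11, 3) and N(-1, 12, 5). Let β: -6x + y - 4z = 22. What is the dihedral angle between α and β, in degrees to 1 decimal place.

68.4

KM = (3, 4, 8), KN = (-2, 5, 10); a normal to α is KM × KN = (0, -46, 23).
Using K: α has equation -46y + 23z = -437.
cos θ = |n₁·n₂| / (|n₁||n₂|) = |-138| / (√2645 · √53).
θ = arccos(0.36858) ≈ 68.4°.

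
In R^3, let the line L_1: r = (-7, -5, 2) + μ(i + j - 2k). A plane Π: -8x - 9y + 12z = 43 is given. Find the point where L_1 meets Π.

Substitute r = (-7, -5, 2) + t(1, 1, -2) into the plane: 125 + (-41)t = 43, so t = 2.
Intersection: (-7, -5, 2) + 2·(1, 1, -2) = (-5, -3, -2).

(-5, -3, -2)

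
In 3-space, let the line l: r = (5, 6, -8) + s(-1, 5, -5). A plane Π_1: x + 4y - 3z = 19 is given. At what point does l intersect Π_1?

Substitute r = (5, 6, -8) + t(-1, 5, -5) into the plane: 53 + 34t = 19, so t = -1.
Intersection: (5, 6, -8) + (-1)·(-1, 5, -5) = (6, 1, -3).

(6, 1, -3)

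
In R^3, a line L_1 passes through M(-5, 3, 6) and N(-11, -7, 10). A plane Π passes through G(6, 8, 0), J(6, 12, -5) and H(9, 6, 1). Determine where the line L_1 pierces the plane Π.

A direction vector for L_1 is N − M = (-6, -10, 4).
GJ = (0, 4, -5), GH = (3, -2, 1); a normal to Π is GJ × GH = (-6, -15, -12).
Using G: Π has equation -6x - 15y - 12z = -156.
Substitute r = (-5, 3, 6) + t(-6, -10, 4) into the plane: -87 + 138t = -156, so t = -1/2.
Intersection: (-5, 3, 6) + (-1/2)·(-6, -10, 4) = (-2, 8, 4).

(-2, 8, 4)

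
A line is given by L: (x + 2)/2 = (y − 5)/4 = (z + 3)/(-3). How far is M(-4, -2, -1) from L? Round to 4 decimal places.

L has direction (2, 4, -3) through (-2, 5, -3).
Taking (-2, 5, -3) on L with direction v = (2, 4, -3): w = M − (-2, 5, -3) = (-2, -7, 2), and w × v = (13, -2, 6).
Distance = |w × v| / |v| = √209 / √29 ≈ 2.6846.

2.6846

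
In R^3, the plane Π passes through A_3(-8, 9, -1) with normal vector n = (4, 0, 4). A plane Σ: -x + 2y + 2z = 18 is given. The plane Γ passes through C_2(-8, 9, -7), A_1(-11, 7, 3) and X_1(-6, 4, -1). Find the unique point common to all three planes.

Π: n·r = n·A_3 gives 4x + 4z = -36.
C_2A_1 = (-3, -2, 10), C_2X_1 = (2, -5, 6); a normal to Γ is C_2A_1 × C_2X_1 = (38, 38, 19).
Using C_2: Γ has equation 38x + 38y + 19z = -95.
Solving the 3×3 linear system 4x + 4z = -36, -x + 2y + 2z = 18, 38x + 38y + 19z = -95 (e.g. by elimination or Cramer's rule, determinant = -608) gives (-8, 6, -1).

(-8, 6, -1)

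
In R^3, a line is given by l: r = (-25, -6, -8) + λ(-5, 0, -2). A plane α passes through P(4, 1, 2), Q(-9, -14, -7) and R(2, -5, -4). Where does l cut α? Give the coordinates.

PQ = (-13, -15, -9), PR = (-2, -6, -6); a normal to α is PQ × PR = (36, -60, 48).
Using P: α has equation 36x - 60y + 48z = 180.
Substitute r = (-25, -6, -8) + t(-5, 0, -2) into the plane: -924 + (-276)t = 180, so t = -4.
Intersection: (-25, -6, -8) + (-4)·(-5, 0, -2) = (-5, -6, 0).

(-5, -6, 0)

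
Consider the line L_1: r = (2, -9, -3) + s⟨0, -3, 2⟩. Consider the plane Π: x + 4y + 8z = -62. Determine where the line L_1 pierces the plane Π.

Substitute r = (2, -9, -3) + t(0, -3, 2) into the plane: -58 + 4t = -62, so t = -1.
Intersection: (2, -9, -3) + (-1)·(0, -3, 2) = (2, -6, -5).

(2, -6, -5)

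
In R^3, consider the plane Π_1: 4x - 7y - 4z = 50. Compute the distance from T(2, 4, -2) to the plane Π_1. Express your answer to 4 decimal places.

n·T − d = (4)·(2) + (-7)·(4) + (-4)·(-2) − 50 = -62; |n| = √81.
Distance = |-62| / √81 = 62/√81 ≈ 6.8889.

6.8889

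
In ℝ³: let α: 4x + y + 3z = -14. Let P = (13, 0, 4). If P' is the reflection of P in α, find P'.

(-11, -6, -14)

λ = (n·P − d)/|n|² = (64 − (-14))/26 = 3.
Reflection = P − 2λn = (13, 0, 4) − 6·(4, 1, 3) = (-11, -6, -14).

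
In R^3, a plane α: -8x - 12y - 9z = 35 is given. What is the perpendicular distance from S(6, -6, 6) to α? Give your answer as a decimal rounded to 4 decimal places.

3.8235

n·S − d = (-8)·(6) + (-12)·(-6) + (-9)·(6) − 35 = -65; |n| = √289.
Distance = |-65| / √289 = 65/√289 ≈ 3.8235.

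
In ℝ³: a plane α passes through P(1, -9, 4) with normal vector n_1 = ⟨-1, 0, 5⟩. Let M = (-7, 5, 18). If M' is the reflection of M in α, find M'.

(-1, 5, -12)

α: n_1·r = n_1·P gives -x + 5z = 19.
λ = (n·M − d)/|n|² = (97 − 19)/26 = 3.
Reflection = M − 2λn = (-7, 5, 18) − 6·(-1, 0, 5) = (-1, 5, -12).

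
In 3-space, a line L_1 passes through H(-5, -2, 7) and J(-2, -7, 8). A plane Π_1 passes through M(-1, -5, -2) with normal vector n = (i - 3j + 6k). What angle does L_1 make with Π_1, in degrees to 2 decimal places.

36.74

A direction vector for L_1 is J − H = (3, -5, 1).
Π_1: n·r = n·M gives x - 3y + 6z = 2.
sin θ = |n·v| / (|n||v|) = |24| / (√46 · √35) = 0.59813.
θ ≈ 36.74°.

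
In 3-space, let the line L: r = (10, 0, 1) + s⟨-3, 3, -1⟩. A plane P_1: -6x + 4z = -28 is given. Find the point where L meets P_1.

(4, 6, -1)

Substitute r = (10, 0, 1) + t(-3, 3, -1) into the plane: -56 + 14t = -28, so t = 2.
Intersection: (10, 0, 1) + 2·(-3, 3, -1) = (4, 6, -1).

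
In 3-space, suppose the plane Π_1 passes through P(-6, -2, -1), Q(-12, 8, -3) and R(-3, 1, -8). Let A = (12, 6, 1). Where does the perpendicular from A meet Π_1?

PQ = (-6, 10, -2), PR = (3, 3, -7); a normal to Π_1 is PQ × PR = (-64, -48, -48).
Using P: Π_1 has equation -64x - 48y - 48z = 528.
Foot = A − λn with λ = (n·A − d)/|n|² = (-1104 − 528)/8704 = -3/16.
Foot = (12, 6, 1) − (-3/16)·(-64, -48, -48) = (0, -3, -8).

(0, -3, -8)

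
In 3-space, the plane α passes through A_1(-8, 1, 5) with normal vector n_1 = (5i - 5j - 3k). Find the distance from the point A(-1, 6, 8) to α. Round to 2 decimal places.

0.13

α: n_1·r = n_1·A_1 gives 5x - 5y - 3z = -60.
n·A − d = (5)·(-1) + (-5)·(6) + (-3)·(8) − (-60) = 1; |n| = √59.
Distance = |1| / √59 = 1/√59 ≈ 0.13.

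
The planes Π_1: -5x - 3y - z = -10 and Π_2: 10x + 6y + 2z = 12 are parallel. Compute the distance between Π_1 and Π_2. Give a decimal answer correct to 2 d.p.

0.68

Rescale Π_2 by 1/(-2): -5x - 3y - z = -6. Then distance = |-10 − (-6)| / √35 ≈ 0.68.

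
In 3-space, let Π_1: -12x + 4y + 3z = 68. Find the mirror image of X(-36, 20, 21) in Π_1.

(36, -4, 3)

λ = (n·X − d)/|n|² = (575 − 68)/169 = 3.
Reflection = X − 2λn = (-36, 20, 21) − 6·(-12, 4, 3) = (36, -4, 3).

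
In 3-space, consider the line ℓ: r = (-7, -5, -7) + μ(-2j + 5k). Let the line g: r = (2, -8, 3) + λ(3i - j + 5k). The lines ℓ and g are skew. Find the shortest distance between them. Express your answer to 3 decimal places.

1.774

Common perpendicular direction n = (0, -2, 5) × (3, -1, 5) = (-5, 15, 6).
With w = (2, -8, 3) − (-7, -5, -7) = (9, -3, 10), w · n = -30.
Distance = |w · n| / |n| = |-30| / √286 ≈ 1.774.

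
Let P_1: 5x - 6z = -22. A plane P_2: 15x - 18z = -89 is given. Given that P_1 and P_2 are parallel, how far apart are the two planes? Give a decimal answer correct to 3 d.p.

0.982

Rescale P_2 by 1/3: 5x - 6z = -89/3. Then distance = |-22 − (-89/3)| / √61 ≈ 0.982.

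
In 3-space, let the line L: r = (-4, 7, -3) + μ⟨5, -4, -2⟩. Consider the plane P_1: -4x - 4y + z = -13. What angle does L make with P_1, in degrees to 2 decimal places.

8.96

sin θ = |n·v| / (|n||v|) = |-6| / (√33 · √45) = 0.15570.
θ ≈ 8.96°.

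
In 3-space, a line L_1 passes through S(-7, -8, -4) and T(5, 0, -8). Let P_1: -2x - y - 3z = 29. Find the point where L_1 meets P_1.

A direction vector for L_1 is T − S = (12, 8, -4).
Substitute r = (-7, -8, -4) + t(12, 8, -4) into the plane: 34 + (-20)t = 29, so t = 1/4.
Intersection: (-7, -8, -4) + (1/4)·(12, 8, -4) = (-4, -6, -5).

(-4, -6, -5)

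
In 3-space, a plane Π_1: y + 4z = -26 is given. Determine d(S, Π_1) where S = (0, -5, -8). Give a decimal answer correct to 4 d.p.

2.6679

n·S − d = (0)·(0) + (1)·(-5) + (4)·(-8) − (-26) = -11; |n| = √17.
Distance = |-11| / √17 = 11/√17 ≈ 2.6679.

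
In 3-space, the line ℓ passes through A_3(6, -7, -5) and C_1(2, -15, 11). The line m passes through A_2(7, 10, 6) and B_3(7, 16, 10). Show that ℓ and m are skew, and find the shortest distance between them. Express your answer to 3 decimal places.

0.915

A direction vector for ℓ is C_1 − A_3 = (-4, -8, 16).
A direction vector for m is B_3 − A_2 = (0, 6, 4).
Common perpendicular direction n = (-4, -8, 16) × (0, 6, 4) = (-128, 16, -24).
With w = (7, 10, 6) − (6, -7, -5) = (1, 17, 11), w · n = -120.
Since n ≠ 0 the lines are not parallel, and w · n = -120 ≠ 0 so they do not intersect; hence they are skew.
Distance = |w · n| / |n| = |-120| / √17216 ≈ 0.915.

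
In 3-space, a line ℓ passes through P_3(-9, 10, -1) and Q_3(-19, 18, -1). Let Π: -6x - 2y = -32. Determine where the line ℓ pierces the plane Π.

(6, -2, -1)

A direction vector for ℓ is Q_3 − P_3 = (-10, 8, 0).
Substitute r = (-9, 10, -1) + t(-10, 8, 0) into the plane: 34 + 44t = -32, so t = -3/2.
Intersection: (-9, 10, -1) + (-3/2)·(-10, 8, 0) = (6, -2, -1).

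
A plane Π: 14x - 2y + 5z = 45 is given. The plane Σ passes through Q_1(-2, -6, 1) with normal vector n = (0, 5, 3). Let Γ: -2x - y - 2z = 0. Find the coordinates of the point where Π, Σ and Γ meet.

(2, -6, 1)

Σ: n·r = n·Q_1 gives 5y + 3z = -27.
Solving the 3×3 linear system 14x - 2y + 5z = 45, 5y + 3z = -27, -2x - y - 2z = 0 (e.g. by elimination or Cramer's rule, determinant = -36) gives (2, -6, 1).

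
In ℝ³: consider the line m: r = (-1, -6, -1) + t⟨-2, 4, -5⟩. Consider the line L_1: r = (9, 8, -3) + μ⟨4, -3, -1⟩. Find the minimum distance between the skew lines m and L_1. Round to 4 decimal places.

15.5493

Common perpendicular direction n = (-2, 4, -5) × (4, -3, -1) = (-19, -22, -10).
With w = (9, 8, -3) − (-1, -6, -1) = (10, 14, -2), w · n = -478.
Distance = |w · n| / |n| = |-478| / √945 ≈ 15.5493.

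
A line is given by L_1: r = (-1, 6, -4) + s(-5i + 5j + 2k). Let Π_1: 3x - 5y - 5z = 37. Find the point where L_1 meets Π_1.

Substitute r = (-1, 6, -4) + t(-5, 5, 2) into the plane: -13 + (-50)t = 37, so t = -1.
Intersection: (-1, 6, -4) + (-1)·(-5, 5, 2) = (4, 1, -6).

(4, 1, -6)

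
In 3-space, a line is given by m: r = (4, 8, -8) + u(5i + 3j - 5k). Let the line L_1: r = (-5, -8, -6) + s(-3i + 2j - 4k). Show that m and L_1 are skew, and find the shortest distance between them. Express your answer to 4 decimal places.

12.6396

Common perpendicular direction n = (5, 3, -5) × (-3, 2, -4) = (-2, 35, 19).
With w = (-5, -8, -6) − (4, 8, -8) = (-9, -16, 2), w · n = -504.
Since n ≠ 0 the lines are not parallel, and w · n = -504 ≠ 0 so they do not intersect; hence they are skew.
Distance = |w · n| / |n| = |-504| / √1590 ≈ 12.6396.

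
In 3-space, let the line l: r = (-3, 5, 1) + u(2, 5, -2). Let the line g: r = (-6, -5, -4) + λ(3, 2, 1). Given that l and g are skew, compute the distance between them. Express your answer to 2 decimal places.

Common perpendicular direction n = (2, 5, -2) × (3, 2, 1) = (9, -8, -11).
With w = (-6, -5, -4) − (-3, 5, 1) = (-3, -10, -5), w · n = 108.
Distance = |w · n| / |n| = |108| / √266 ≈ 6.62.

6.62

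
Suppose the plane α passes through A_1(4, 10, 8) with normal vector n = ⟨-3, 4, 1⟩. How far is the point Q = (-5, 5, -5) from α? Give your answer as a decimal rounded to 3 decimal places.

α: n·r = n·A_1 gives -3x + 4y + z = 36.
n·Q − d = (-3)·(-5) + (4)·(5) + (1)·(-5) − 36 = -6; |n| = √26.
Distance = |-6| / √26 = 6/√26 ≈ 1.177.

1.177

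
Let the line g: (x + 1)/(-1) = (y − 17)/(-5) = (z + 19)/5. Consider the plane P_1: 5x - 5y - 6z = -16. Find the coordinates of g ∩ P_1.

(-5, -3, 1)

g has direction (-1, -5, 5) through (-1, 17, -19).
Substitute r = (-1, 17, -19) + t(-1, -5, 5) into the plane: 24 + (-10)t = -16, so t = 4.
Intersection: (-1, 17, -19) + 4·(-1, -5, 5) = (-5, -3, 1).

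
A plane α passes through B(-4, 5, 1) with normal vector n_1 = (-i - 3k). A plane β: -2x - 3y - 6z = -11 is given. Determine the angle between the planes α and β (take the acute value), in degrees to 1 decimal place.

α: n_1·r = n_1·B gives -x - 3z = 1.
cos θ = |n₁·n₂| / (|n₁||n₂|) = |20| / (√10 · √49).
θ = arccos(0.90351) ≈ 25.4°.

25.4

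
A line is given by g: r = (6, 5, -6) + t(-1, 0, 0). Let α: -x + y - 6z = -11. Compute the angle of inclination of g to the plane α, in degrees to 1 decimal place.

9.3

sin θ = |n·v| / (|n||v|) = |1| / (√38 · √1) = 0.16222.
θ ≈ 9.3°.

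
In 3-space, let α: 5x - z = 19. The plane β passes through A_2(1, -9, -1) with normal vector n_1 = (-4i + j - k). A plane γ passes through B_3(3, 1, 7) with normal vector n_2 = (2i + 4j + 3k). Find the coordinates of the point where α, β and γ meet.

β: n_1·r = n_1·A_2 gives -4x + y - z = -12.
γ: n_2·r = n_2·B_3 gives 2x + 4y + 3z = 31.
Solving the 3×3 linear system 5x - z = 19, -4x + y - z = -12, 2x + 4y + 3z = 31 (e.g. by elimination or Cramer's rule, determinant = 53) gives (4, 5, 1).

(4, 5, 1)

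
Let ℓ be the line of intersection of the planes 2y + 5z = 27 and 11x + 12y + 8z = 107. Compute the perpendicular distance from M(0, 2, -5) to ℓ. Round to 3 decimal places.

9.000

Direction of ℓ: (0, 2, 5) × (11, 12, 8) = (-44, 55, -22).
A point on ℓ: solving the two plane equations with x = 1 gives (1, 6, 3).
Taking (1, 6, 3) on ℓ with direction v = (-44, 55, -22): w = M − (1, 6, 3) = (-1, -4, -8), and w × v = (528, 330, -231).
Distance = |w × v| / |v| = √441045 / √5445 ≈ 9.000.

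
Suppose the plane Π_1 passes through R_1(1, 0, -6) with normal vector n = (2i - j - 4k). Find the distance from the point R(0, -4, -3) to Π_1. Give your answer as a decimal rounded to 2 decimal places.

2.18

Π_1: n·r = n·R_1 gives 2x - y - 4z = 26.
n·R − d = (2)·(0) + (-1)·(-4) + (-4)·(-3) − 26 = -10; |n| = √21.
Distance = |-10| / √21 = 10/√21 ≈ 2.18.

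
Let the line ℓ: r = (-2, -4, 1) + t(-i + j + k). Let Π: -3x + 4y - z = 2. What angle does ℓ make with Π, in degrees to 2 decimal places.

42.79

sin θ = |n·v| / (|n||v|) = |6| / (√26 · √3) = 0.67937.
θ ≈ 42.79°.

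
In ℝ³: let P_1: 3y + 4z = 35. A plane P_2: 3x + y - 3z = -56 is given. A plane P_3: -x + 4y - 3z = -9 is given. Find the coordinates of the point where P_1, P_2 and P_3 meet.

(-11, 1, 8)

Solving the 3×3 linear system 3y + 4z = 35, 3x + y - 3z = -56, -x + 4y - 3z = -9 (e.g. by elimination or Cramer's rule, determinant = 88) gives (-11, 1, 8).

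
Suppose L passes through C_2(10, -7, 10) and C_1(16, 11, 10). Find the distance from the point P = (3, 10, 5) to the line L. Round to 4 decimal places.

13.0154

A direction vector for L is C_1 − C_2 = (6, 18, 0).
Taking (10, -7, 10) on L with direction v = (6, 18, 0): w = P − (10, -7, 10) = (-7, 17, -5), and w × v = (90, -30, -228).
Distance = |w × v| / |v| = √60984 / √360 ≈ 13.0154.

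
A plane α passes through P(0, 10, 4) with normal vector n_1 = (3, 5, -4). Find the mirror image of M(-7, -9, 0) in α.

(5, 11, -16)

α: n_1·r = n_1·P gives 3x + 5y - 4z = 34.
λ = (n·M − d)/|n|² = (-66 − 34)/50 = -2.
Reflection = M − 2λn = (-7, -9, 0) − (-4)·(3, 5, -4) = (5, 11, -16).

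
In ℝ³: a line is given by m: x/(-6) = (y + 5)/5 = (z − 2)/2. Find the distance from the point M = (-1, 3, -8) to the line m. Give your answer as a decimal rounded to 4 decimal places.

m has direction (-6, 5, 2) through (0, -5, 2).
Taking (0, -5, 2) on m with direction v = (-6, 5, 2): w = M − (0, -5, 2) = (-1, 8, -10), and w × v = (66, 62, 43).
Distance = |w × v| / |v| = √10049 / √65 ≈ 12.4338.

12.4338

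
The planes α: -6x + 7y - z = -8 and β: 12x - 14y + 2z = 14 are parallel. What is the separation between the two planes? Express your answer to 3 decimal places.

0.108

Rescale β by 1/(-2): -6x + 7y - z = -7. Then distance = |-8 − (-7)| / √86 ≈ 0.108.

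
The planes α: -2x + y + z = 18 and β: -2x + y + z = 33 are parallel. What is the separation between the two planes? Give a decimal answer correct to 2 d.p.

Same normal n = (-2, 1, 1) with |n| = √6; distance = |18 − 33| / |n| = 15/√6 ≈ 6.12.

6.12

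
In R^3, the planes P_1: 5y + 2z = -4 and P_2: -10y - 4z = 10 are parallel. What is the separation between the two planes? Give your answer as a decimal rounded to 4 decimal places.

Rescale P_2 by 1/(-2): 5y + 2z = -5. Then distance = |-4 − (-5)| / √29 ≈ 0.1857.

0.1857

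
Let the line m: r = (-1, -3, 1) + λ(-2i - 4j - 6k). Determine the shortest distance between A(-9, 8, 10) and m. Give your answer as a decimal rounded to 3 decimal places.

12.080

Taking (-1, -3, 1) on m with direction v = (-2, -4, -6): w = A − (-1, -3, 1) = (-8, 11, 9), and w × v = (-30, -66, 54).
Distance = |w × v| / |v| = √8172 / √56 ≈ 12.080.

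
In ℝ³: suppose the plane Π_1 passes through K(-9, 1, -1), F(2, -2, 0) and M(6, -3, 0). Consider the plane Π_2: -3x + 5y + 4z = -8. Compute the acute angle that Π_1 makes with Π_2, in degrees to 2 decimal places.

45.57

KF = (11, -3, 1), KM = (15, -4, 1); a normal to Π_1 is KF × KM = (1, 4, 1).
Using K: Π_1 has equation x + 4y + z = -6.
cos θ = |n₁·n₂| / (|n₁||n₂|) = |21| / (√18 · √50).
θ = arccos(0.70000) ≈ 45.57°.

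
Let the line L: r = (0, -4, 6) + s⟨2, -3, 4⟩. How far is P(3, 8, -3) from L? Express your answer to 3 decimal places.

9.154

Taking (0, -4, 6) on L with direction v = (2, -3, 4): w = P − (0, -4, 6) = (3, 12, -9), and w × v = (21, -30, -33).
Distance = |w × v| / |v| = √2430 / √29 ≈ 9.154.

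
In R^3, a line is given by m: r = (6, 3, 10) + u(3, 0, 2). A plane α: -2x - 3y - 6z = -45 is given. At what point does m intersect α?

(0, 3, 6)

Substitute r = (6, 3, 10) + t(3, 0, 2) into the plane: -81 + (-18)t = -45, so t = -2.
Intersection: (6, 3, 10) + (-2)·(3, 0, 2) = (0, 3, 6).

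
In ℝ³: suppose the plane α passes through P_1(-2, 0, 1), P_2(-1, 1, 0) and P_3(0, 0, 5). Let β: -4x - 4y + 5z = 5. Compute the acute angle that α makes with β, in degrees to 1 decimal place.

88.0

P_1P_2 = (1, 1, -1), P_1P_3 = (2, 0, 4); a normal to α is P_1P_2 × P_1P_3 = (4, -6, -2).
Using P_1: α has equation 4x - 6y - 2z = -10.
cos θ = |n₁·n₂| / (|n₁||n₂|) = |-2| / (√56 · √57).
θ = arccos(0.03540) ≈ 88.0°.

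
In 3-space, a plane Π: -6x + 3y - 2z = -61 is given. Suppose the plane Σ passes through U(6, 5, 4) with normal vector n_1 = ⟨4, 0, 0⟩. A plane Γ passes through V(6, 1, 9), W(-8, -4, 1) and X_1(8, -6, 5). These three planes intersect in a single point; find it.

(6, -5, 5)

Σ: n_1·r = n_1·U gives 4x = 24.
VW = (-14, -5, -8), VX_1 = (2, -7, -4); a normal to Γ is VW × VX_1 = (-36, -72, 108).
Using V: Γ has equation -36x - 72y + 108z = 684.
Solving the 3×3 linear system -6x + 3y - 2z = -61, 4x = 24, -36x - 72y + 108z = 684 (e.g. by elimination or Cramer's rule, determinant = -720) gives (6, -5, 5).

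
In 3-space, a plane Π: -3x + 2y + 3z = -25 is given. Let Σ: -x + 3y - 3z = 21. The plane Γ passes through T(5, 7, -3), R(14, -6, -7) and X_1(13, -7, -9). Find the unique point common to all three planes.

(6, 4, -5)

TR = (9, -13, -4), TX_1 = (8, -14, -6); a normal to Γ is TR × TX_1 = (22, 22, -22).
Using T: Γ has equation 22x + 22y - 22z = 330.
Solving the 3×3 linear system -3x + 2y + 3z = -25, -x + 3y - 3z = 21, 22x + 22y - 22z = 330 (e.g. by elimination or Cramer's rule, determinant = -440) gives (6, 4, -5).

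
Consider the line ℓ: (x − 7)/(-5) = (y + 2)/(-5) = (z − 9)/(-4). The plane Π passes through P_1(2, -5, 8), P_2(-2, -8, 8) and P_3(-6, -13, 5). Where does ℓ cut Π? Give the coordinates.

(2, -7, 5)

ℓ has direction (-5, -5, -4) through (7, -2, 9).
P_1P_2 = (-4, -3, 0), P_1P_3 = (-8, -8, -3); a normal to Π is P_1P_2 × P_1P_3 = (9, -12, 8).
Using P_1: Π has equation 9x - 12y + 8z = 142.
Substitute r = (7, -2, 9) + t(-5, -5, -4) into the plane: 159 + (-17)t = 142, so t = 1.
Intersection: (7, -2, 9) + 1·(-5, -5, -4) = (2, -7, 5).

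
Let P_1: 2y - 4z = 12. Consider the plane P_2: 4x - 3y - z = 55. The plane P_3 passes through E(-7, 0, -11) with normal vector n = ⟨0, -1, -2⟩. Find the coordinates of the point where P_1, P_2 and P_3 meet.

(6, -8, -7)

P_3: n·r = n·E gives -y - 2z = 22.
Solving the 3×3 linear system 2y - 4z = 12, 4x - 3y - z = 55, -y - 2z = 22 (e.g. by elimination or Cramer's rule, determinant = 32) gives (6, -8, -7).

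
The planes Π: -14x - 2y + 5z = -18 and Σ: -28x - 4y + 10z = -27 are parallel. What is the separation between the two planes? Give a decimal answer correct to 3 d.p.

Rescale Σ by 1/2: -14x - 2y + 5z = -27/2. Then distance = |-18 − (-27/2)| / √225 ≈ 0.300.

0.300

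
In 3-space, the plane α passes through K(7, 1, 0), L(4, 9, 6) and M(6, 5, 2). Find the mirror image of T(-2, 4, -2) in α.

KL = (-3, 8, 6), KM = (-1, 4, 2); a normal to α is KL × KM = (-8, 0, -4).
Using K: α has equation -8x - 4z = -56.
λ = (n·T − d)/|n|² = (24 − (-56))/80 = 1.
Reflection = T − 2λn = (-2, 4, -2) − 2·(-8, 0, -4) = (14, 4, 6).

(14, 4, 6)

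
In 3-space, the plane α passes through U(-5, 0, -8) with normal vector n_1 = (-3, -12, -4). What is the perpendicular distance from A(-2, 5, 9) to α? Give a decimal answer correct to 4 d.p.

α: n_1·r = n_1·U gives -3x - 12y - 4z = 47.
n·A − d = (-3)·(-2) + (-12)·(5) + (-4)·(9) − 47 = -137; |n| = √169.
Distance = |-137| / √169 = 137/√169 ≈ 10.5385.

10.5385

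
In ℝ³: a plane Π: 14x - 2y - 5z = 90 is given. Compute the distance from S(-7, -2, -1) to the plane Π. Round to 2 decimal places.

11.93

n·S − d = (14)·(-7) + (-2)·(-2) + (-5)·(-1) − 90 = -179; |n| = √225.
Distance = |-179| / √225 = 179/√225 ≈ 11.93.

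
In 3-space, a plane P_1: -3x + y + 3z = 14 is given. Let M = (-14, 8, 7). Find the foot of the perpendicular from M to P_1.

(-5, 5, -2)

Foot = M − λn with λ = (n·M − d)/|n|² = (71 − 14)/19 = 3.
Foot = (-14, 8, 7) − 3·(-3, 1, 3) = (-5, 5, -2).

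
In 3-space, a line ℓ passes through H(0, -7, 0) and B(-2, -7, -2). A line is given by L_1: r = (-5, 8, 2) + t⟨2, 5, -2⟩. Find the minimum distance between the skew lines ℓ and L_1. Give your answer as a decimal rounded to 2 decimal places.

11.69

A direction vector for ℓ is B − H = (-2, 0, -2).
Common perpendicular direction n = (-2, 0, -2) × (2, 5, -2) = (10, -8, -10).
With w = (-5, 8, 2) − (0, -7, 0) = (-5, 15, 2), w · n = -190.
Distance = |w · n| / |n| = |-190| / √264 ≈ 11.69.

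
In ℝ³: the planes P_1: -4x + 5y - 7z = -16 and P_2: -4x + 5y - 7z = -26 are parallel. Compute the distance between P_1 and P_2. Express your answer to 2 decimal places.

1.05

Same normal n = (-4, 5, -7) with |n| = √90; distance = |-16 − (-26)| / |n| = 10/√90 ≈ 1.05.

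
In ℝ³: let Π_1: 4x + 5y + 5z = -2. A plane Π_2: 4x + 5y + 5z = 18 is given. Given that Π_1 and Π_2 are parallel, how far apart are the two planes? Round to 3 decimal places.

Same normal n = (4, 5, 5) with |n| = √66; distance = |-2 − 18| / |n| = 20/√66 ≈ 2.462.

2.462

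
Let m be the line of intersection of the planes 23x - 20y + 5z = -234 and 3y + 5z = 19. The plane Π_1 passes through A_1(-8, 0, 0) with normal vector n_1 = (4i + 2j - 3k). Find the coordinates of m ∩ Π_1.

Direction of m: (23, -20, 5) × (0, 3, 5) = (-115, -115, 69).
A point on m: solving the two plane equations with x = 7 gives (7, 18, -7).
Π_1: n_1·r = n_1·A_1 gives 4x + 2y - 3z = -32.
Substitute r = (7, 18, -7) + t(-115, -115, 69) into the plane: 85 + (-897)t = -32, so t = 3/23.
Intersection: (7, 18, -7) + (3/23)·(-115, -115, 69) = (-8, 3, 2).

(-8, 3, 2)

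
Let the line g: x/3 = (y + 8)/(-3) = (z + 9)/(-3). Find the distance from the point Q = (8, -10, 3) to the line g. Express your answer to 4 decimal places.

14.5144

g has direction (3, -3, -3) through (0, -8, -9).
Taking (0, -8, -9) on g with direction v = (3, -3, -3): w = Q − (0, -8, -9) = (8, -2, 12), and w × v = (42, 60, -18).
Distance = |w × v| / |v| = √5688 / √27 ≈ 14.5144.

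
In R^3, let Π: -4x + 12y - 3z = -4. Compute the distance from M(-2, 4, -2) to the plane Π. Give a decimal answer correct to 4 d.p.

n·M − d = (-4)·(-2) + (12)·(4) + (-3)·(-2) − (-4) = 66; |n| = √169.
Distance = |66| / √169 = 66/√169 ≈ 5.0769.

5.0769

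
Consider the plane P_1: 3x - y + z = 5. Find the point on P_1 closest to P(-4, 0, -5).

(2, -2, -3)

Foot = P − λn with λ = (n·P − d)/|n|² = (-17 − 5)/11 = -2.
Foot = (-4, 0, -5) − (-2)·(3, -1, 1) = (2, -2, -3).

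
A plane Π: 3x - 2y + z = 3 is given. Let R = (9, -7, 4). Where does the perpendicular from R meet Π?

(0, -1, 1)

Foot = R − λn with λ = (n·R − d)/|n|² = (45 − 3)/14 = 3.
Foot = (9, -7, 4) − 3·(3, -2, 1) = (0, -1, 1).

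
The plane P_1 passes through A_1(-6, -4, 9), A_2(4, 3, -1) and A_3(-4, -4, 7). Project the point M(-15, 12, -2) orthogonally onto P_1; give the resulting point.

(-5, 12, 8)

A_1A_2 = (10, 7, -10), A_1A_3 = (2, 0, -2); a normal to P_1 is A_1A_2 × A_1A_3 = (-14, 0, -14).
Using A_1: P_1 has equation -14x - 14z = -42.
Foot = M − λn with λ = (n·M − d)/|n|² = (238 − (-42))/392 = 5/7.
Foot = (-15, 12, -2) − (5/7)·(-14, 0, -14) = (-5, 12, 8).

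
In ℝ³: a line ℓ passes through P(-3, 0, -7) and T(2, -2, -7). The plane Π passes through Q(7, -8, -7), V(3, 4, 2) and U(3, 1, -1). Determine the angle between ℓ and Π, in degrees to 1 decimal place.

A direction vector for ℓ is T − P = (5, -2, 0).
QV = (-4, 12, 9), QU = (-4, 9, 6); a normal to Π is QV × QU = (-9, -12, 12).
Using Q: Π has equation -9x - 12y + 12z = -51.
sin θ = |n·v| / (|n||v|) = |-21| / (√369 · √29) = 0.20301.
θ ≈ 11.7°.

11.7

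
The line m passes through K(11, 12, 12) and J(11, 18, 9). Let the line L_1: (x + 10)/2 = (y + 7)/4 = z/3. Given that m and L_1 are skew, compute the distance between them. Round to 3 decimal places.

11.320

A direction vector for m is J − K = (0, 6, -3).
L_1 has direction (2, 4, 3) through (-10, -7, 0).
Common perpendicular direction n = (0, 6, -3) × (2, 4, 3) = (30, -6, -12).
With w = (-10, -7, 0) − (11, 12, 12) = (-21, -19, -12), w · n = -372.
Distance = |w · n| / |n| = |-372| / √1080 ≈ 11.320.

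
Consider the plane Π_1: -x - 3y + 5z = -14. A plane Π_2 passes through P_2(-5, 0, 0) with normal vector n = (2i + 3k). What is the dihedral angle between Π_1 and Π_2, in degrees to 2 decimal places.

52.45

Π_2: n·r = n·P_2 gives 2x + 3z = -10.
cos θ = |n₁·n₂| / (|n₁||n₂|) = |13| / (√35 · √13).
θ = arccos(0.60945) ≈ 52.45°.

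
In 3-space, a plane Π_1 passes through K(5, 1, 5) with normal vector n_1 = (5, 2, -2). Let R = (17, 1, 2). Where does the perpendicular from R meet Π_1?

(7, -3, 6)

Π_1: n_1·r = n_1·K gives 5x + 2y - 2z = 17.
Foot = R − λn with λ = (n·R − d)/|n|² = (83 − 17)/33 = 2.
Foot = (17, 1, 2) − 2·(5, 2, -2) = (7, -3, 6).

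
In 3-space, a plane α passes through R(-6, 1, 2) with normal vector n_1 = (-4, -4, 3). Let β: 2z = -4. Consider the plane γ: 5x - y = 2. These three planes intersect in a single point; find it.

(-1, -7, -2)

α: n_1·r = n_1·R gives -4x - 4y + 3z = 26.
Solving the 3×3 linear system -4x - 4y + 3z = 26, 2z = -4, 5x - y = 2 (e.g. by elimination or Cramer's rule, determinant = -48) gives (-1, -7, -2).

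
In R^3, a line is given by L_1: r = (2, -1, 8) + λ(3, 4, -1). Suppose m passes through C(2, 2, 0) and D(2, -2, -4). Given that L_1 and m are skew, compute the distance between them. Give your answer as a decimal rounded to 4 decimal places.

A direction vector for m is D − C = (0, -4, -4).
Common perpendicular direction n = (3, 4, -1) × (0, -4, -4) = (-20, 12, -12).
With w = (2, 2, 0) − (2, -1, 8) = (0, 3, -8), w · n = 132.
Distance = |w · n| / |n| = |132| / √688 ≈ 5.0325.

5.0325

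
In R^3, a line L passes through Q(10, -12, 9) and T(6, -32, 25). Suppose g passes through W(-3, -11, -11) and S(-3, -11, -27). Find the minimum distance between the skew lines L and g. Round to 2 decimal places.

A direction vector for L is T − Q = (-4, -20, 16).
A direction vector for g is S − W = (0, 0, -16).
Common perpendicular direction n = (-4, -20, 16) × (0, 0, -16) = (320, -64, 0).
With w = (-3, -11, -11) − (10, -12, 9) = (-13, 1, -20), w · n = -4224.
Distance = |w · n| / |n| = |-4224| / √106496 ≈ 12.94.

12.94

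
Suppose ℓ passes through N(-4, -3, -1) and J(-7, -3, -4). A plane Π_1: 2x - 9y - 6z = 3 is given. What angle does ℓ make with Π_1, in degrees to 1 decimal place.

14.9

A direction vector for ℓ is J − N = (-3, 0, -3).
sin θ = |n·v| / (|n||v|) = |12| / (√121 · √18) = 0.25713.
θ ≈ 14.9°.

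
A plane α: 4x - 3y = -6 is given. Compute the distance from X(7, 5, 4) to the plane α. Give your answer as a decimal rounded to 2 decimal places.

3.80

n·X − d = (4)·(7) + (-3)·(5) + (0)·(4) − (-6) = 19; |n| = √25.
Distance = |19| / √25 = 19/√25 ≈ 3.80.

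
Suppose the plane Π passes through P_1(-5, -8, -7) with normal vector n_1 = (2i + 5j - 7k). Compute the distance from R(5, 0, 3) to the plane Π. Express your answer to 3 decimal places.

Π: n_1·r = n_1·P_1 gives 2x + 5y - 7z = -1.
n·R − d = (2)·(5) + (5)·(0) + (-7)·(3) − (-1) = -10; |n| = √78.
Distance = |-10| / √78 = 10/√78 ≈ 1.132.

1.132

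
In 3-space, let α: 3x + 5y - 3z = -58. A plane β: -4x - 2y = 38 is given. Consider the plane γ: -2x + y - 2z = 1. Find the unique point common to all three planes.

Solving the 3×3 linear system 3x + 5y - 3z = -58, -4x - 2y = 38, -2x + y - 2z = 1 (e.g. by elimination or Cramer's rule, determinant = -4) gives (-7, -5, 4).

(-7, -5, 4)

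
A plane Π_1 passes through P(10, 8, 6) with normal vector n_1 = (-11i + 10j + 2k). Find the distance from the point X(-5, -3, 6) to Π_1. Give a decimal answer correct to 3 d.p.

3.667

Π_1: n_1·r = n_1·P gives -11x + 10y + 2z = -18.
n·X − d = (-11)·(-5) + (10)·(-3) + (2)·(6) − (-18) = 55; |n| = √225.
Distance = |55| / √225 = 55/√225 ≈ 3.667.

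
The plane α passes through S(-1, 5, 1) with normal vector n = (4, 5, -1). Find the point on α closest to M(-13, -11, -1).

(-1, 4, -4)

α: n·r = n·S gives 4x + 5y - z = 20.
Foot = M − λn with λ = (n·M − d)/|n|² = (-106 − 20)/42 = -3.
Foot = (-13, -11, -1) − (-3)·(4, 5, -1) = (-1, 4, -4).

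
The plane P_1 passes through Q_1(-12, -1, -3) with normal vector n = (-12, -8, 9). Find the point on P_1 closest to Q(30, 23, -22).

(-6, -1, 5)

P_1: n·r = n·Q_1 gives -12x - 8y + 9z = 125.
Foot = Q − λn with λ = (n·Q − d)/|n|² = (-742 − 125)/289 = -3.
Foot = (30, 23, -22) − (-3)·(-12, -8, 9) = (-6, -1, 5).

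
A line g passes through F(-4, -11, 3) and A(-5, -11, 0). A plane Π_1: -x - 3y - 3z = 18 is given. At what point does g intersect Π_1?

A direction vector for g is A − F = (-1, 0, -3).
Substitute r = (-4, -11, 3) + t(-1, 0, -3) into the plane: 28 + 10t = 18, so t = -1.
Intersection: (-4, -11, 3) + (-1)·(-1, 0, -3) = (-3, -11, 6).

(-3, -11, 6)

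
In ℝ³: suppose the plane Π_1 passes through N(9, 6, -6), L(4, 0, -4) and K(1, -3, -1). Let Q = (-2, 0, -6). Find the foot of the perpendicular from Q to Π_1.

(2, -3, -5)

NL = (-5, -6, 2), NK = (-8, -9, 5); a normal to Π_1 is NL × NK = (-12, 9, -3).
Using N: Π_1 has equation -12x + 9y - 3z = -36.
Foot = Q − λn with λ = (n·Q − d)/|n|² = (42 − (-36))/234 = 1/3.
Foot = (-2, 0, -6) − (1/3)·(-12, 9, -3) = (2, -3, -5).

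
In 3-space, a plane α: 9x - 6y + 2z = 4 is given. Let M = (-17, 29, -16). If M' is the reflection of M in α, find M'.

λ = (n·M − d)/|n|² = (-359 − 4)/121 = -3.
Reflection = M − 2λn = (-17, 29, -16) − (-6)·(9, -6, 2) = (37, -7, -4).

(37, -7, -4)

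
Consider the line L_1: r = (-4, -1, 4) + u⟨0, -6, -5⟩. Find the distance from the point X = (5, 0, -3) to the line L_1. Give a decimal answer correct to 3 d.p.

10.827

Taking (-4, -1, 4) on L_1 with direction v = (0, -6, -5): w = X − (-4, -1, 4) = (9, 1, -7), and w × v = (-47, 45, -54).
Distance = |w × v| / |v| = √7150 / √61 ≈ 10.827.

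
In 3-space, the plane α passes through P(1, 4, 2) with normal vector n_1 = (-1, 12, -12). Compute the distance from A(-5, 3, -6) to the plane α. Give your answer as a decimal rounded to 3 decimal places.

α: n_1·r = n_1·P gives -x + 12y - 12z = 23.
n·A − d = (-1)·(-5) + (12)·(3) + (-12)·(-6) − 23 = 90; |n| = √289.
Distance = |90| / √289 = 90/√289 ≈ 5.294.

5.294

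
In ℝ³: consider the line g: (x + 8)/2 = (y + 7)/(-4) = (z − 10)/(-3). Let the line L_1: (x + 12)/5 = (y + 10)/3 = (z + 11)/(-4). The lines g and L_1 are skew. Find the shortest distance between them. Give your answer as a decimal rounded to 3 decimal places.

17.010

g has direction (2, -4, -3) through (-8, -7, 10).
L_1 has direction (5, 3, -4) through (-12, -10, -11).
Common perpendicular direction n = (2, -4, -3) × (5, 3, -4) = (25, -7, 26).
With w = (-12, -10, -11) − (-8, -7, 10) = (-4, -3, -21), w · n = -625.
Distance = |w · n| / |n| = |-625| / √1350 ≈ 17.010.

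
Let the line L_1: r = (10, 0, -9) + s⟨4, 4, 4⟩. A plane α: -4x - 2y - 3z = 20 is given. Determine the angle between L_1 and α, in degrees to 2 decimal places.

74.77

sin θ = |n·v| / (|n||v|) = |-36| / (√29 · √48) = 0.96490.
θ ≈ 74.77°.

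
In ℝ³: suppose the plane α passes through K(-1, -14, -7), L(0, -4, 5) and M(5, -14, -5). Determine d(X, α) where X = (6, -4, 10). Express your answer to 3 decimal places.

KL = (1, 10, 12), KM = (6, 0, 2); a normal to α is KL × KM = (20, 70, -60).
Using K: α has equation 20x + 70y - 60z = -580.
n·X − d = (20)·(6) + (70)·(-4) + (-60)·(10) − (-580) = -180; |n| = √8900.
Distance = |-180| / √8900 = 180/√8900 ≈ 1.908.

1.908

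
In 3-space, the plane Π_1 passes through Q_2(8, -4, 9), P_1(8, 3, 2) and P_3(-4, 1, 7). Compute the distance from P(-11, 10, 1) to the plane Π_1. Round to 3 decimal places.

0.870

Q_2P_1 = (0, 7, -7), Q_2P_3 = (-12, 5, -2); a normal to Π_1 is Q_2P_1 × Q_2P_3 = (21, 84, 84).
Using Q_2: Π_1 has equation 21x + 84y + 84z = 588.
n·P − d = (21)·(-11) + (84)·(10) + (84)·(1) − 588 = 105; |n| = √14553.
Distance = |105| / √14553 = 105/√14553 ≈ 0.870.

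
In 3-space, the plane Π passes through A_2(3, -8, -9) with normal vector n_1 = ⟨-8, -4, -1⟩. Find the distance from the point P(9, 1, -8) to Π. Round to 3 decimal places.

9.444

Π: n_1·r = n_1·A_2 gives -8x - 4y - z = 17.
n·P − d = (-8)·(9) + (-4)·(1) + (-1)·(-8) − 17 = -85; |n| = √81.
Distance = |-85| / √81 = 85/√81 ≈ 9.444.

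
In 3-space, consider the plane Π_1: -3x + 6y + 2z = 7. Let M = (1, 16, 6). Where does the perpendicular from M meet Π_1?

Foot = M − λn with λ = (n·M − d)/|n|² = (105 − 7)/49 = 2.
Foot = (1, 16, 6) − 2·(-3, 6, 2) = (7, 4, 2).

(7, 4, 2)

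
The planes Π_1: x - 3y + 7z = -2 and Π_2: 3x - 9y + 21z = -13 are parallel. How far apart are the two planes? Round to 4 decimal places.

Rescale Π_2 by 1/3: x - 3y + 7z = -13/3. Then distance = |-2 − (-13/3)| / √59 ≈ 0.3038.

0.3038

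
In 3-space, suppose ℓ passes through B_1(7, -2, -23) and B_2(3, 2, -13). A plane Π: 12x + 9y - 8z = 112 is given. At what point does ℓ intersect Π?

(1, 4, -8)

A direction vector for ℓ is B_2 − B_1 = (-4, 4, 10).
Substitute r = (7, -2, -23) + t(-4, 4, 10) into the plane: 250 + (-92)t = 112, so t = 3/2.
Intersection: (7, -2, -23) + (3/2)·(-4, 4, 10) = (1, 4, -8).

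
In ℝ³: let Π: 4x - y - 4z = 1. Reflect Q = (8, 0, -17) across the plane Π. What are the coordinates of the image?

(-16, 6, 7)

λ = (n·Q − d)/|n|² = (100 − 1)/33 = 3.
Reflection = Q − 2λn = (8, 0, -17) − 6·(4, -1, -4) = (-16, 6, 7).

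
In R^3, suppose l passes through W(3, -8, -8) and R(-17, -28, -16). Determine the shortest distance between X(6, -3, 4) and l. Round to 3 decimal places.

10.107

A direction vector for l is R − W = (-20, -20, -8).
Taking (3, -8, -8) on l with direction v = (-20, -20, -8): w = X − (3, -8, -8) = (3, 5, 12), and w × v = (200, -216, 40).
Distance = |w × v| / |v| = √88256 / √864 ≈ 10.107.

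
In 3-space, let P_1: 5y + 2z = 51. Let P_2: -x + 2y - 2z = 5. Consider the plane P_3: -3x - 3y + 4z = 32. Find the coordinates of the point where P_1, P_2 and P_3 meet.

(-7, 7, 8)

Solving the 3×3 linear system 5y + 2z = 51, -x + 2y - 2z = 5, -3x - 3y + 4z = 32 (e.g. by elimination or Cramer's rule, determinant = 68) gives (-7, 7, 8).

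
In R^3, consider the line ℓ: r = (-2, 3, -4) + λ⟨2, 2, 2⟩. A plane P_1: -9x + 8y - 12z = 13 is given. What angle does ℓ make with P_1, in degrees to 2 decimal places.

sin θ = |n·v| / (|n||v|) = |-26| / (√289 · √12) = 0.44150.
θ ≈ 26.20°.

26.20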